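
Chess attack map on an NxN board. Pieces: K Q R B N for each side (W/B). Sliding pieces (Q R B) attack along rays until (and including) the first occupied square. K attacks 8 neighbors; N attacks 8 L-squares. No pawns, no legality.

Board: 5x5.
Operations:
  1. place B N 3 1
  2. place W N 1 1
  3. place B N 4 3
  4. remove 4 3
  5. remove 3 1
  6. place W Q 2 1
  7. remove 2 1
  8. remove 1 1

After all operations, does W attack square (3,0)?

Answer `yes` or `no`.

Answer: no

Derivation:
Op 1: place BN@(3,1)
Op 2: place WN@(1,1)
Op 3: place BN@(4,3)
Op 4: remove (4,3)
Op 5: remove (3,1)
Op 6: place WQ@(2,1)
Op 7: remove (2,1)
Op 8: remove (1,1)
Per-piece attacks for W:
W attacks (3,0): no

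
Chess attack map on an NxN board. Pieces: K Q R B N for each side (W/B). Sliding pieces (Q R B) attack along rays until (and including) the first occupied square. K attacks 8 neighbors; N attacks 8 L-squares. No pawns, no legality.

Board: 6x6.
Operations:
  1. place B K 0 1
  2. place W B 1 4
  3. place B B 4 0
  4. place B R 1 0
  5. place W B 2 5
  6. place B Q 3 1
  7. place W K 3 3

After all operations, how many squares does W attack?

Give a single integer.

Answer: 15

Derivation:
Op 1: place BK@(0,1)
Op 2: place WB@(1,4)
Op 3: place BB@(4,0)
Op 4: place BR@(1,0)
Op 5: place WB@(2,5)
Op 6: place BQ@(3,1)
Op 7: place WK@(3,3)
Per-piece attacks for W:
  WB@(1,4): attacks (2,5) (2,3) (3,2) (4,1) (5,0) (0,5) (0,3) [ray(1,1) blocked at (2,5)]
  WB@(2,5): attacks (3,4) (4,3) (5,2) (1,4) [ray(-1,-1) blocked at (1,4)]
  WK@(3,3): attacks (3,4) (3,2) (4,3) (2,3) (4,4) (4,2) (2,4) (2,2)
Union (15 distinct): (0,3) (0,5) (1,4) (2,2) (2,3) (2,4) (2,5) (3,2) (3,4) (4,1) (4,2) (4,3) (4,4) (5,0) (5,2)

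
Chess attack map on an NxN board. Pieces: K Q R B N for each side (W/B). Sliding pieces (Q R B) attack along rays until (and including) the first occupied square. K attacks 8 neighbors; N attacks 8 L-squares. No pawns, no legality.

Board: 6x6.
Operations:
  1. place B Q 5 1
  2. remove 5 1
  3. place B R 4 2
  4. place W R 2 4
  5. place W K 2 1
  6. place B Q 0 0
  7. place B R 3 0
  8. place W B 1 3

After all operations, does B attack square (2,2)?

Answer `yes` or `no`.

Answer: yes

Derivation:
Op 1: place BQ@(5,1)
Op 2: remove (5,1)
Op 3: place BR@(4,2)
Op 4: place WR@(2,4)
Op 5: place WK@(2,1)
Op 6: place BQ@(0,0)
Op 7: place BR@(3,0)
Op 8: place WB@(1,3)
Per-piece attacks for B:
  BQ@(0,0): attacks (0,1) (0,2) (0,3) (0,4) (0,5) (1,0) (2,0) (3,0) (1,1) (2,2) (3,3) (4,4) (5,5) [ray(1,0) blocked at (3,0)]
  BR@(3,0): attacks (3,1) (3,2) (3,3) (3,4) (3,5) (4,0) (5,0) (2,0) (1,0) (0,0) [ray(-1,0) blocked at (0,0)]
  BR@(4,2): attacks (4,3) (4,4) (4,5) (4,1) (4,0) (5,2) (3,2) (2,2) (1,2) (0,2)
B attacks (2,2): yes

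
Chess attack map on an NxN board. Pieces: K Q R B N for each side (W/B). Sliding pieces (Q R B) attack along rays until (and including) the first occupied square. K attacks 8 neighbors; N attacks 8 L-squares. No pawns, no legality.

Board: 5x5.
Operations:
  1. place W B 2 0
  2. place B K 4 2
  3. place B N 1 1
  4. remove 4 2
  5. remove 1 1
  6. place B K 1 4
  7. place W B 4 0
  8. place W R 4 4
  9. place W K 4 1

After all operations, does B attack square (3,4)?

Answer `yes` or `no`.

Op 1: place WB@(2,0)
Op 2: place BK@(4,2)
Op 3: place BN@(1,1)
Op 4: remove (4,2)
Op 5: remove (1,1)
Op 6: place BK@(1,4)
Op 7: place WB@(4,0)
Op 8: place WR@(4,4)
Op 9: place WK@(4,1)
Per-piece attacks for B:
  BK@(1,4): attacks (1,3) (2,4) (0,4) (2,3) (0,3)
B attacks (3,4): no

Answer: no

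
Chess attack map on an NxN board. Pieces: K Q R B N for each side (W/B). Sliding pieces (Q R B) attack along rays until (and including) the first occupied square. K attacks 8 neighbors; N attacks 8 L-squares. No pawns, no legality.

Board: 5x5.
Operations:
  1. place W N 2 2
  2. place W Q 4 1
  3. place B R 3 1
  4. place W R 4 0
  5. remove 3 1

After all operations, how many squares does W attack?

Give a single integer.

Op 1: place WN@(2,2)
Op 2: place WQ@(4,1)
Op 3: place BR@(3,1)
Op 4: place WR@(4,0)
Op 5: remove (3,1)
Per-piece attacks for W:
  WN@(2,2): attacks (3,4) (4,3) (1,4) (0,3) (3,0) (4,1) (1,0) (0,1)
  WR@(4,0): attacks (4,1) (3,0) (2,0) (1,0) (0,0) [ray(0,1) blocked at (4,1)]
  WQ@(4,1): attacks (4,2) (4,3) (4,4) (4,0) (3,1) (2,1) (1,1) (0,1) (3,2) (2,3) (1,4) (3,0) [ray(0,-1) blocked at (4,0)]
Union (18 distinct): (0,0) (0,1) (0,3) (1,0) (1,1) (1,4) (2,0) (2,1) (2,3) (3,0) (3,1) (3,2) (3,4) (4,0) (4,1) (4,2) (4,3) (4,4)

Answer: 18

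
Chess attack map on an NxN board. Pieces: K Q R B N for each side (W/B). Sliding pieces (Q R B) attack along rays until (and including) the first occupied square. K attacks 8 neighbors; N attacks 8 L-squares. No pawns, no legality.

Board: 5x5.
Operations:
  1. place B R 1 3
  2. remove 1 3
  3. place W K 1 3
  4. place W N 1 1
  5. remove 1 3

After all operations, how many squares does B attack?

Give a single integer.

Op 1: place BR@(1,3)
Op 2: remove (1,3)
Op 3: place WK@(1,3)
Op 4: place WN@(1,1)
Op 5: remove (1,3)
Per-piece attacks for B:
Union (0 distinct): (none)

Answer: 0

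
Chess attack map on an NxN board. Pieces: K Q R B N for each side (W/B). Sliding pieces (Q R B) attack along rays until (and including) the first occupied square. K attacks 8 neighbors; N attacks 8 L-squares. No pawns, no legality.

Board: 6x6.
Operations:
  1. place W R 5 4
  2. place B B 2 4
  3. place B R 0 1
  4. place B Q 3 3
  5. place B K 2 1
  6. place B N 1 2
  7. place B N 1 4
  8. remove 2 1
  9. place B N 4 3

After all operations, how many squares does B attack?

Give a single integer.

Op 1: place WR@(5,4)
Op 2: place BB@(2,4)
Op 3: place BR@(0,1)
Op 4: place BQ@(3,3)
Op 5: place BK@(2,1)
Op 6: place BN@(1,2)
Op 7: place BN@(1,4)
Op 8: remove (2,1)
Op 9: place BN@(4,3)
Per-piece attacks for B:
  BR@(0,1): attacks (0,2) (0,3) (0,4) (0,5) (0,0) (1,1) (2,1) (3,1) (4,1) (5,1)
  BN@(1,2): attacks (2,4) (3,3) (0,4) (2,0) (3,1) (0,0)
  BN@(1,4): attacks (3,5) (2,2) (3,3) (0,2)
  BB@(2,4): attacks (3,5) (3,3) (1,5) (1,3) (0,2) [ray(1,-1) blocked at (3,3)]
  BQ@(3,3): attacks (3,4) (3,5) (3,2) (3,1) (3,0) (4,3) (2,3) (1,3) (0,3) (4,4) (5,5) (4,2) (5,1) (2,4) (2,2) (1,1) (0,0) [ray(1,0) blocked at (4,3); ray(-1,1) blocked at (2,4)]
  BN@(4,3): attacks (5,5) (3,5) (2,4) (5,1) (3,1) (2,2)
Union (25 distinct): (0,0) (0,2) (0,3) (0,4) (0,5) (1,1) (1,3) (1,5) (2,0) (2,1) (2,2) (2,3) (2,4) (3,0) (3,1) (3,2) (3,3) (3,4) (3,5) (4,1) (4,2) (4,3) (4,4) (5,1) (5,5)

Answer: 25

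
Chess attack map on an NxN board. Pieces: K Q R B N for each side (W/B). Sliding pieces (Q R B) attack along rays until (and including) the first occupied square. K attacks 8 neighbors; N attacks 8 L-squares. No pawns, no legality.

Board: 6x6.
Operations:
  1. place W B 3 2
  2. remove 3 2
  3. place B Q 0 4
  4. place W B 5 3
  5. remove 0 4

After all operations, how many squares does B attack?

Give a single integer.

Answer: 0

Derivation:
Op 1: place WB@(3,2)
Op 2: remove (3,2)
Op 3: place BQ@(0,4)
Op 4: place WB@(5,3)
Op 5: remove (0,4)
Per-piece attacks for B:
Union (0 distinct): (none)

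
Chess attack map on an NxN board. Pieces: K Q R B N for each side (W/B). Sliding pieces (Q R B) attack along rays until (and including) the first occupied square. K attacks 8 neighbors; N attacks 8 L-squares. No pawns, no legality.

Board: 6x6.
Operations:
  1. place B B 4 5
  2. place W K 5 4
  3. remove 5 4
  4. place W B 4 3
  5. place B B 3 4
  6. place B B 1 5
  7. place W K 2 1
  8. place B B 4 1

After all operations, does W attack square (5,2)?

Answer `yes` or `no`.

Op 1: place BB@(4,5)
Op 2: place WK@(5,4)
Op 3: remove (5,4)
Op 4: place WB@(4,3)
Op 5: place BB@(3,4)
Op 6: place BB@(1,5)
Op 7: place WK@(2,1)
Op 8: place BB@(4,1)
Per-piece attacks for W:
  WK@(2,1): attacks (2,2) (2,0) (3,1) (1,1) (3,2) (3,0) (1,2) (1,0)
  WB@(4,3): attacks (5,4) (5,2) (3,4) (3,2) (2,1) [ray(-1,1) blocked at (3,4); ray(-1,-1) blocked at (2,1)]
W attacks (5,2): yes

Answer: yes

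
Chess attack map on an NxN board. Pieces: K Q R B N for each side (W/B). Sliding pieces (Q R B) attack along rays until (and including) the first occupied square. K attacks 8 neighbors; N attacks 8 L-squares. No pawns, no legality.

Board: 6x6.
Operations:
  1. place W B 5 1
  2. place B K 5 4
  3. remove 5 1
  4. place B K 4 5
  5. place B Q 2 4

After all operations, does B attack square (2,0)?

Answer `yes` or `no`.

Answer: yes

Derivation:
Op 1: place WB@(5,1)
Op 2: place BK@(5,4)
Op 3: remove (5,1)
Op 4: place BK@(4,5)
Op 5: place BQ@(2,4)
Per-piece attacks for B:
  BQ@(2,4): attacks (2,5) (2,3) (2,2) (2,1) (2,0) (3,4) (4,4) (5,4) (1,4) (0,4) (3,5) (3,3) (4,2) (5,1) (1,5) (1,3) (0,2) [ray(1,0) blocked at (5,4)]
  BK@(4,5): attacks (4,4) (5,5) (3,5) (5,4) (3,4)
  BK@(5,4): attacks (5,5) (5,3) (4,4) (4,5) (4,3)
B attacks (2,0): yes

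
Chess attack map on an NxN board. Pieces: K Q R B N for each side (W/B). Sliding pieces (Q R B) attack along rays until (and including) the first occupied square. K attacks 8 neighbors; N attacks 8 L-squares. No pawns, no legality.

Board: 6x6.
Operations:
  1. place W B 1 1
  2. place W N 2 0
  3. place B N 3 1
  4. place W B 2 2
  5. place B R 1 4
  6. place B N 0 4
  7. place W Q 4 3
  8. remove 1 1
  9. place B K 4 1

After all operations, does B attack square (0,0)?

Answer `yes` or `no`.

Answer: no

Derivation:
Op 1: place WB@(1,1)
Op 2: place WN@(2,0)
Op 3: place BN@(3,1)
Op 4: place WB@(2,2)
Op 5: place BR@(1,4)
Op 6: place BN@(0,4)
Op 7: place WQ@(4,3)
Op 8: remove (1,1)
Op 9: place BK@(4,1)
Per-piece attacks for B:
  BN@(0,4): attacks (2,5) (1,2) (2,3)
  BR@(1,4): attacks (1,5) (1,3) (1,2) (1,1) (1,0) (2,4) (3,4) (4,4) (5,4) (0,4) [ray(-1,0) blocked at (0,4)]
  BN@(3,1): attacks (4,3) (5,2) (2,3) (1,2) (5,0) (1,0)
  BK@(4,1): attacks (4,2) (4,0) (5,1) (3,1) (5,2) (5,0) (3,2) (3,0)
B attacks (0,0): no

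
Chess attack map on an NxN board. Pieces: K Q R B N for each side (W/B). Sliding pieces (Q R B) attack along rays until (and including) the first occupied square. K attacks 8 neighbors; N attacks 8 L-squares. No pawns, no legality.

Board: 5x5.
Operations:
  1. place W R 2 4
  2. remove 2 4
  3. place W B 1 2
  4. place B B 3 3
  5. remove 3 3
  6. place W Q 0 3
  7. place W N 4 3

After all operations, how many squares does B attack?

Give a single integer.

Op 1: place WR@(2,4)
Op 2: remove (2,4)
Op 3: place WB@(1,2)
Op 4: place BB@(3,3)
Op 5: remove (3,3)
Op 6: place WQ@(0,3)
Op 7: place WN@(4,3)
Per-piece attacks for B:
Union (0 distinct): (none)

Answer: 0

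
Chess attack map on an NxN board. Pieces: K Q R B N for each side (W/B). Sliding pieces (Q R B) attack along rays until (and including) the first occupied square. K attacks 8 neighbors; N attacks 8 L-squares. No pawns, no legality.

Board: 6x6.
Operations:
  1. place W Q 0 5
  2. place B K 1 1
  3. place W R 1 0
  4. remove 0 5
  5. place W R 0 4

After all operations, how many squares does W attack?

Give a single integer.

Answer: 15

Derivation:
Op 1: place WQ@(0,5)
Op 2: place BK@(1,1)
Op 3: place WR@(1,0)
Op 4: remove (0,5)
Op 5: place WR@(0,4)
Per-piece attacks for W:
  WR@(0,4): attacks (0,5) (0,3) (0,2) (0,1) (0,0) (1,4) (2,4) (3,4) (4,4) (5,4)
  WR@(1,0): attacks (1,1) (2,0) (3,0) (4,0) (5,0) (0,0) [ray(0,1) blocked at (1,1)]
Union (15 distinct): (0,0) (0,1) (0,2) (0,3) (0,5) (1,1) (1,4) (2,0) (2,4) (3,0) (3,4) (4,0) (4,4) (5,0) (5,4)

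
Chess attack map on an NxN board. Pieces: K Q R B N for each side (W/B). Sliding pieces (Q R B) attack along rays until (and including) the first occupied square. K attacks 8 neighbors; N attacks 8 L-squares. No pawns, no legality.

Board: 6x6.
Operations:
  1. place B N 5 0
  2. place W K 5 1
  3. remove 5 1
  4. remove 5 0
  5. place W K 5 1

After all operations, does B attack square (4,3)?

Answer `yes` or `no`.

Answer: no

Derivation:
Op 1: place BN@(5,0)
Op 2: place WK@(5,1)
Op 3: remove (5,1)
Op 4: remove (5,0)
Op 5: place WK@(5,1)
Per-piece attacks for B:
B attacks (4,3): no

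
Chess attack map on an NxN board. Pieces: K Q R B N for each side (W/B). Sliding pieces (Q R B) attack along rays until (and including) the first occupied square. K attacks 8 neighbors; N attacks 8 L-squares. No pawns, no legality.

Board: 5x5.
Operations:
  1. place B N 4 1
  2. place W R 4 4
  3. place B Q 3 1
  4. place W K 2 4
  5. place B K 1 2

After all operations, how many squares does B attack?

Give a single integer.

Op 1: place BN@(4,1)
Op 2: place WR@(4,4)
Op 3: place BQ@(3,1)
Op 4: place WK@(2,4)
Op 5: place BK@(1,2)
Per-piece attacks for B:
  BK@(1,2): attacks (1,3) (1,1) (2,2) (0,2) (2,3) (2,1) (0,3) (0,1)
  BQ@(3,1): attacks (3,2) (3,3) (3,4) (3,0) (4,1) (2,1) (1,1) (0,1) (4,2) (4,0) (2,2) (1,3) (0,4) (2,0) [ray(1,0) blocked at (4,1)]
  BN@(4,1): attacks (3,3) (2,2) (2,0)
Union (17 distinct): (0,1) (0,2) (0,3) (0,4) (1,1) (1,3) (2,0) (2,1) (2,2) (2,3) (3,0) (3,2) (3,3) (3,4) (4,0) (4,1) (4,2)

Answer: 17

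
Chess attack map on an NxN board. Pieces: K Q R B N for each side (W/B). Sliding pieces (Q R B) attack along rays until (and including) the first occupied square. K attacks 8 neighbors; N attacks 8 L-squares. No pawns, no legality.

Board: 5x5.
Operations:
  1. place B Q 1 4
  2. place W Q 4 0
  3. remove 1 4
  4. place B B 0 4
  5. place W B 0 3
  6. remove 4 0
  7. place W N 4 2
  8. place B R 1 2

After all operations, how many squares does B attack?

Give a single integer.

Answer: 10

Derivation:
Op 1: place BQ@(1,4)
Op 2: place WQ@(4,0)
Op 3: remove (1,4)
Op 4: place BB@(0,4)
Op 5: place WB@(0,3)
Op 6: remove (4,0)
Op 7: place WN@(4,2)
Op 8: place BR@(1,2)
Per-piece attacks for B:
  BB@(0,4): attacks (1,3) (2,2) (3,1) (4,0)
  BR@(1,2): attacks (1,3) (1,4) (1,1) (1,0) (2,2) (3,2) (4,2) (0,2) [ray(1,0) blocked at (4,2)]
Union (10 distinct): (0,2) (1,0) (1,1) (1,3) (1,4) (2,2) (3,1) (3,2) (4,0) (4,2)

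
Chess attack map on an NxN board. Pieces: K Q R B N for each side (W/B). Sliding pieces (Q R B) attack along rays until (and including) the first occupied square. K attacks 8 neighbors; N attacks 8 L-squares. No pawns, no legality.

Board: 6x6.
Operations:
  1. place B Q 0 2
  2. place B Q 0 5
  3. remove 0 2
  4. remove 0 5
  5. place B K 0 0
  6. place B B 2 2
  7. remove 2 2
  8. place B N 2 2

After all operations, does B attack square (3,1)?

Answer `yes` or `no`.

Answer: no

Derivation:
Op 1: place BQ@(0,2)
Op 2: place BQ@(0,5)
Op 3: remove (0,2)
Op 4: remove (0,5)
Op 5: place BK@(0,0)
Op 6: place BB@(2,2)
Op 7: remove (2,2)
Op 8: place BN@(2,2)
Per-piece attacks for B:
  BK@(0,0): attacks (0,1) (1,0) (1,1)
  BN@(2,2): attacks (3,4) (4,3) (1,4) (0,3) (3,0) (4,1) (1,0) (0,1)
B attacks (3,1): no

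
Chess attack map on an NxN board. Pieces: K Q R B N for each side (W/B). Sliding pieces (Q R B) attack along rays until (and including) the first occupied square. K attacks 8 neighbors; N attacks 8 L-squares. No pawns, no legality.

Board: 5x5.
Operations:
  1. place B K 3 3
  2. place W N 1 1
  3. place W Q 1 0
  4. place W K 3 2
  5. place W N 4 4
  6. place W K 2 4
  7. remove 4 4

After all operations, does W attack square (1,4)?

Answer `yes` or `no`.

Op 1: place BK@(3,3)
Op 2: place WN@(1,1)
Op 3: place WQ@(1,0)
Op 4: place WK@(3,2)
Op 5: place WN@(4,4)
Op 6: place WK@(2,4)
Op 7: remove (4,4)
Per-piece attacks for W:
  WQ@(1,0): attacks (1,1) (2,0) (3,0) (4,0) (0,0) (2,1) (3,2) (0,1) [ray(0,1) blocked at (1,1); ray(1,1) blocked at (3,2)]
  WN@(1,1): attacks (2,3) (3,2) (0,3) (3,0)
  WK@(2,4): attacks (2,3) (3,4) (1,4) (3,3) (1,3)
  WK@(3,2): attacks (3,3) (3,1) (4,2) (2,2) (4,3) (4,1) (2,3) (2,1)
W attacks (1,4): yes

Answer: yes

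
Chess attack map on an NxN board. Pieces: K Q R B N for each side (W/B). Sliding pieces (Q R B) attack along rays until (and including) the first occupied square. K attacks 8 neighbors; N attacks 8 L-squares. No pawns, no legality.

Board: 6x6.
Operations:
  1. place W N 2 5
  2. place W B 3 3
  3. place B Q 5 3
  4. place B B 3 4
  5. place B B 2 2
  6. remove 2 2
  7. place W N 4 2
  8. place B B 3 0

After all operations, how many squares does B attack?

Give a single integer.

Answer: 18

Derivation:
Op 1: place WN@(2,5)
Op 2: place WB@(3,3)
Op 3: place BQ@(5,3)
Op 4: place BB@(3,4)
Op 5: place BB@(2,2)
Op 6: remove (2,2)
Op 7: place WN@(4,2)
Op 8: place BB@(3,0)
Per-piece attacks for B:
  BB@(3,0): attacks (4,1) (5,2) (2,1) (1,2) (0,3)
  BB@(3,4): attacks (4,5) (4,3) (5,2) (2,5) (2,3) (1,2) (0,1) [ray(-1,1) blocked at (2,5)]
  BQ@(5,3): attacks (5,4) (5,5) (5,2) (5,1) (5,0) (4,3) (3,3) (4,4) (3,5) (4,2) [ray(-1,0) blocked at (3,3); ray(-1,-1) blocked at (4,2)]
Union (18 distinct): (0,1) (0,3) (1,2) (2,1) (2,3) (2,5) (3,3) (3,5) (4,1) (4,2) (4,3) (4,4) (4,5) (5,0) (5,1) (5,2) (5,4) (5,5)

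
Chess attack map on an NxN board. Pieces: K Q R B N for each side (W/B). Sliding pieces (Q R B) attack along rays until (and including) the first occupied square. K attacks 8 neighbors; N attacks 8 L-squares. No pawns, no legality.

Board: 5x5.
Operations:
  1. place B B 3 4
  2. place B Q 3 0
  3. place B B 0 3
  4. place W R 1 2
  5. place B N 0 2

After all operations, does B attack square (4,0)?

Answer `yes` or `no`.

Answer: yes

Derivation:
Op 1: place BB@(3,4)
Op 2: place BQ@(3,0)
Op 3: place BB@(0,3)
Op 4: place WR@(1,2)
Op 5: place BN@(0,2)
Per-piece attacks for B:
  BN@(0,2): attacks (1,4) (2,3) (1,0) (2,1)
  BB@(0,3): attacks (1,4) (1,2) [ray(1,-1) blocked at (1,2)]
  BQ@(3,0): attacks (3,1) (3,2) (3,3) (3,4) (4,0) (2,0) (1,0) (0,0) (4,1) (2,1) (1,2) [ray(0,1) blocked at (3,4); ray(-1,1) blocked at (1,2)]
  BB@(3,4): attacks (4,3) (2,3) (1,2) [ray(-1,-1) blocked at (1,2)]
B attacks (4,0): yes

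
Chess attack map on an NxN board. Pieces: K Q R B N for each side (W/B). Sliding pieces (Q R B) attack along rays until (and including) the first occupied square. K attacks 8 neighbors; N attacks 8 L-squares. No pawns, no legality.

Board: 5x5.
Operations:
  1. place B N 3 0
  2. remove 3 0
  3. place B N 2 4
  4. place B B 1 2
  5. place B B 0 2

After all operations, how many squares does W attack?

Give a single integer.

Op 1: place BN@(3,0)
Op 2: remove (3,0)
Op 3: place BN@(2,4)
Op 4: place BB@(1,2)
Op 5: place BB@(0,2)
Per-piece attacks for W:
Union (0 distinct): (none)

Answer: 0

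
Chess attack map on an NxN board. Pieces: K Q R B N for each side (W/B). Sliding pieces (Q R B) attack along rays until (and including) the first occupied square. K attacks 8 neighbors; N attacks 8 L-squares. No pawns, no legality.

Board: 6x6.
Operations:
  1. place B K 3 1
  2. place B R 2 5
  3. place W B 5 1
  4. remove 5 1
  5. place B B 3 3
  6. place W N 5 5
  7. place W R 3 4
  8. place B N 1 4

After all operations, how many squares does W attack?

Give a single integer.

Op 1: place BK@(3,1)
Op 2: place BR@(2,5)
Op 3: place WB@(5,1)
Op 4: remove (5,1)
Op 5: place BB@(3,3)
Op 6: place WN@(5,5)
Op 7: place WR@(3,4)
Op 8: place BN@(1,4)
Per-piece attacks for W:
  WR@(3,4): attacks (3,5) (3,3) (4,4) (5,4) (2,4) (1,4) [ray(0,-1) blocked at (3,3); ray(-1,0) blocked at (1,4)]
  WN@(5,5): attacks (4,3) (3,4)
Union (8 distinct): (1,4) (2,4) (3,3) (3,4) (3,5) (4,3) (4,4) (5,4)

Answer: 8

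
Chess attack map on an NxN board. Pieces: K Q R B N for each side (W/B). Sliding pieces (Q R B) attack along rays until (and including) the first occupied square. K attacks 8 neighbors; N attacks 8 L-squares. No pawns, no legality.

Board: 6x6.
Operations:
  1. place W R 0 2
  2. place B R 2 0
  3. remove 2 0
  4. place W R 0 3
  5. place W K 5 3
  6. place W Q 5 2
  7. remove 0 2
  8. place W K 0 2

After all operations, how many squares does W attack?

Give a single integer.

Answer: 24

Derivation:
Op 1: place WR@(0,2)
Op 2: place BR@(2,0)
Op 3: remove (2,0)
Op 4: place WR@(0,3)
Op 5: place WK@(5,3)
Op 6: place WQ@(5,2)
Op 7: remove (0,2)
Op 8: place WK@(0,2)
Per-piece attacks for W:
  WK@(0,2): attacks (0,3) (0,1) (1,2) (1,3) (1,1)
  WR@(0,3): attacks (0,4) (0,5) (0,2) (1,3) (2,3) (3,3) (4,3) (5,3) [ray(0,-1) blocked at (0,2); ray(1,0) blocked at (5,3)]
  WQ@(5,2): attacks (5,3) (5,1) (5,0) (4,2) (3,2) (2,2) (1,2) (0,2) (4,3) (3,4) (2,5) (4,1) (3,0) [ray(0,1) blocked at (5,3); ray(-1,0) blocked at (0,2)]
  WK@(5,3): attacks (5,4) (5,2) (4,3) (4,4) (4,2)
Union (24 distinct): (0,1) (0,2) (0,3) (0,4) (0,5) (1,1) (1,2) (1,3) (2,2) (2,3) (2,5) (3,0) (3,2) (3,3) (3,4) (4,1) (4,2) (4,3) (4,4) (5,0) (5,1) (5,2) (5,3) (5,4)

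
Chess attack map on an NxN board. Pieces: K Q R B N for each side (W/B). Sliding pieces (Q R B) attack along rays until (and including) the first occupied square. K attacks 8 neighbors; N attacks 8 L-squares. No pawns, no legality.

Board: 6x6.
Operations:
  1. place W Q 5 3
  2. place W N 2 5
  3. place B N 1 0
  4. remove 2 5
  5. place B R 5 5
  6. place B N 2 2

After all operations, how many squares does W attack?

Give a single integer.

Op 1: place WQ@(5,3)
Op 2: place WN@(2,5)
Op 3: place BN@(1,0)
Op 4: remove (2,5)
Op 5: place BR@(5,5)
Op 6: place BN@(2,2)
Per-piece attacks for W:
  WQ@(5,3): attacks (5,4) (5,5) (5,2) (5,1) (5,0) (4,3) (3,3) (2,3) (1,3) (0,3) (4,4) (3,5) (4,2) (3,1) (2,0) [ray(0,1) blocked at (5,5)]
Union (15 distinct): (0,3) (1,3) (2,0) (2,3) (3,1) (3,3) (3,5) (4,2) (4,3) (4,4) (5,0) (5,1) (5,2) (5,4) (5,5)

Answer: 15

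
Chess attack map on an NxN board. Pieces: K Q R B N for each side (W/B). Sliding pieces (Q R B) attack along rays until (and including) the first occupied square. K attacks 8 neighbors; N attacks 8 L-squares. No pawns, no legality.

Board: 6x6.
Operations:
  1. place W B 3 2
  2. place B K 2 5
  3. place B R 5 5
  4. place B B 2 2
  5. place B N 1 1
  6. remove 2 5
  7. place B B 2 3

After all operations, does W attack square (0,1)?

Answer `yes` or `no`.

Op 1: place WB@(3,2)
Op 2: place BK@(2,5)
Op 3: place BR@(5,5)
Op 4: place BB@(2,2)
Op 5: place BN@(1,1)
Op 6: remove (2,5)
Op 7: place BB@(2,3)
Per-piece attacks for W:
  WB@(3,2): attacks (4,3) (5,4) (4,1) (5,0) (2,3) (2,1) (1,0) [ray(-1,1) blocked at (2,3)]
W attacks (0,1): no

Answer: no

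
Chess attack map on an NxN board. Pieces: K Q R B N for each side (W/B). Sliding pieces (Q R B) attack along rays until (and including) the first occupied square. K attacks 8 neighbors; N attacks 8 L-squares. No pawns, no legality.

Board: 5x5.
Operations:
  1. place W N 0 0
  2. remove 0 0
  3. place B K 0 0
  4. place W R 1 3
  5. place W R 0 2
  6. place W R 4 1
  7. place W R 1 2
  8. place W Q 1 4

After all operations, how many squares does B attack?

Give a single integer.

Op 1: place WN@(0,0)
Op 2: remove (0,0)
Op 3: place BK@(0,0)
Op 4: place WR@(1,3)
Op 5: place WR@(0,2)
Op 6: place WR@(4,1)
Op 7: place WR@(1,2)
Op 8: place WQ@(1,4)
Per-piece attacks for B:
  BK@(0,0): attacks (0,1) (1,0) (1,1)
Union (3 distinct): (0,1) (1,0) (1,1)

Answer: 3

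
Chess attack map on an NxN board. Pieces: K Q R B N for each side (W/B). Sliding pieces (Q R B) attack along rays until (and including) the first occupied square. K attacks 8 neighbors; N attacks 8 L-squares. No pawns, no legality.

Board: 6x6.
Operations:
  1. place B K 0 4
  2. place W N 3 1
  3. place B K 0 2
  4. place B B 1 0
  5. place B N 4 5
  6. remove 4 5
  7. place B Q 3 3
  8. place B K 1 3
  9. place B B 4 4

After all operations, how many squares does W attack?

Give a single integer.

Op 1: place BK@(0,4)
Op 2: place WN@(3,1)
Op 3: place BK@(0,2)
Op 4: place BB@(1,0)
Op 5: place BN@(4,5)
Op 6: remove (4,5)
Op 7: place BQ@(3,3)
Op 8: place BK@(1,3)
Op 9: place BB@(4,4)
Per-piece attacks for W:
  WN@(3,1): attacks (4,3) (5,2) (2,3) (1,2) (5,0) (1,0)
Union (6 distinct): (1,0) (1,2) (2,3) (4,3) (5,0) (5,2)

Answer: 6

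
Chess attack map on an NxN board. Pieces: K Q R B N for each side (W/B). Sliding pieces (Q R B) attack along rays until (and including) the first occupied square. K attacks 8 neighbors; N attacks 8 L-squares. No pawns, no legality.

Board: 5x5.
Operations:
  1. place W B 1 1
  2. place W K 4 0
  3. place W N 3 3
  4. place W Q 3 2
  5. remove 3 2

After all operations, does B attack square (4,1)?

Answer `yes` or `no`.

Answer: no

Derivation:
Op 1: place WB@(1,1)
Op 2: place WK@(4,0)
Op 3: place WN@(3,3)
Op 4: place WQ@(3,2)
Op 5: remove (3,2)
Per-piece attacks for B:
B attacks (4,1): no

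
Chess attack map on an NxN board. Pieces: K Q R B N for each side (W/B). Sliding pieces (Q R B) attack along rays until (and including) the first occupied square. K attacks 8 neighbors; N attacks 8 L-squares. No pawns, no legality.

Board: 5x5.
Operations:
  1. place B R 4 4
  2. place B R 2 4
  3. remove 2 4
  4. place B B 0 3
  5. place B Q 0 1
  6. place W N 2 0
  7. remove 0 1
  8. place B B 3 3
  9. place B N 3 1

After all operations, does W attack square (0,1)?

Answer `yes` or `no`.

Op 1: place BR@(4,4)
Op 2: place BR@(2,4)
Op 3: remove (2,4)
Op 4: place BB@(0,3)
Op 5: place BQ@(0,1)
Op 6: place WN@(2,0)
Op 7: remove (0,1)
Op 8: place BB@(3,3)
Op 9: place BN@(3,1)
Per-piece attacks for W:
  WN@(2,0): attacks (3,2) (4,1) (1,2) (0,1)
W attacks (0,1): yes

Answer: yes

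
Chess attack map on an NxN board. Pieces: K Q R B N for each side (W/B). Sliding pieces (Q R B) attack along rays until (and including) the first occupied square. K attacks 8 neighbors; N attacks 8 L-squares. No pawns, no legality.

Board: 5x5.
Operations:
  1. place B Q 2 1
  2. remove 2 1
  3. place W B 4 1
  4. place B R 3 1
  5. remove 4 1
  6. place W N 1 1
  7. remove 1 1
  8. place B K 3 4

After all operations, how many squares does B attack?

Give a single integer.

Answer: 12

Derivation:
Op 1: place BQ@(2,1)
Op 2: remove (2,1)
Op 3: place WB@(4,1)
Op 4: place BR@(3,1)
Op 5: remove (4,1)
Op 6: place WN@(1,1)
Op 7: remove (1,1)
Op 8: place BK@(3,4)
Per-piece attacks for B:
  BR@(3,1): attacks (3,2) (3,3) (3,4) (3,0) (4,1) (2,1) (1,1) (0,1) [ray(0,1) blocked at (3,4)]
  BK@(3,4): attacks (3,3) (4,4) (2,4) (4,3) (2,3)
Union (12 distinct): (0,1) (1,1) (2,1) (2,3) (2,4) (3,0) (3,2) (3,3) (3,4) (4,1) (4,3) (4,4)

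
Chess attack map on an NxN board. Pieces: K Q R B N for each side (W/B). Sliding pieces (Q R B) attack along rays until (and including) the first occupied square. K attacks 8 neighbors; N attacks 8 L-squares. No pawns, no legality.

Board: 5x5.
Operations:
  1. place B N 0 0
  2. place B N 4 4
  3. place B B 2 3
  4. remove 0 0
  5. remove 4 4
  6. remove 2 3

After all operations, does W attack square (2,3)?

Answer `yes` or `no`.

Op 1: place BN@(0,0)
Op 2: place BN@(4,4)
Op 3: place BB@(2,3)
Op 4: remove (0,0)
Op 5: remove (4,4)
Op 6: remove (2,3)
Per-piece attacks for W:
W attacks (2,3): no

Answer: no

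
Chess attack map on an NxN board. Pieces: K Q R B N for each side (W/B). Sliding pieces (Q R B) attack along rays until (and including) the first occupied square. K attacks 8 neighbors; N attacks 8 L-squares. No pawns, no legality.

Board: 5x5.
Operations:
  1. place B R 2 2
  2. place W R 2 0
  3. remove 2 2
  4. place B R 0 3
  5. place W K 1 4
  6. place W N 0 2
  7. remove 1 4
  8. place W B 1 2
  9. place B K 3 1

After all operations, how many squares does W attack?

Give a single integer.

Op 1: place BR@(2,2)
Op 2: place WR@(2,0)
Op 3: remove (2,2)
Op 4: place BR@(0,3)
Op 5: place WK@(1,4)
Op 6: place WN@(0,2)
Op 7: remove (1,4)
Op 8: place WB@(1,2)
Op 9: place BK@(3,1)
Per-piece attacks for W:
  WN@(0,2): attacks (1,4) (2,3) (1,0) (2,1)
  WB@(1,2): attacks (2,3) (3,4) (2,1) (3,0) (0,3) (0,1) [ray(-1,1) blocked at (0,3)]
  WR@(2,0): attacks (2,1) (2,2) (2,3) (2,4) (3,0) (4,0) (1,0) (0,0)
Union (12 distinct): (0,0) (0,1) (0,3) (1,0) (1,4) (2,1) (2,2) (2,3) (2,4) (3,0) (3,4) (4,0)

Answer: 12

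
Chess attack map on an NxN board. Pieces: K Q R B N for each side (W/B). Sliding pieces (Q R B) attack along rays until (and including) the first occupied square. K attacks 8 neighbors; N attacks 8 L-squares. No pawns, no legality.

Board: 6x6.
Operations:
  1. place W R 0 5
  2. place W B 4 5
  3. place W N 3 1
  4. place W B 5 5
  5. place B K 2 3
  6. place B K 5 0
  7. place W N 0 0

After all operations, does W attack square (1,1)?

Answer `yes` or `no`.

Answer: yes

Derivation:
Op 1: place WR@(0,5)
Op 2: place WB@(4,5)
Op 3: place WN@(3,1)
Op 4: place WB@(5,5)
Op 5: place BK@(2,3)
Op 6: place BK@(5,0)
Op 7: place WN@(0,0)
Per-piece attacks for W:
  WN@(0,0): attacks (1,2) (2,1)
  WR@(0,5): attacks (0,4) (0,3) (0,2) (0,1) (0,0) (1,5) (2,5) (3,5) (4,5) [ray(0,-1) blocked at (0,0); ray(1,0) blocked at (4,5)]
  WN@(3,1): attacks (4,3) (5,2) (2,3) (1,2) (5,0) (1,0)
  WB@(4,5): attacks (5,4) (3,4) (2,3) [ray(-1,-1) blocked at (2,3)]
  WB@(5,5): attacks (4,4) (3,3) (2,2) (1,1) (0,0) [ray(-1,-1) blocked at (0,0)]
W attacks (1,1): yes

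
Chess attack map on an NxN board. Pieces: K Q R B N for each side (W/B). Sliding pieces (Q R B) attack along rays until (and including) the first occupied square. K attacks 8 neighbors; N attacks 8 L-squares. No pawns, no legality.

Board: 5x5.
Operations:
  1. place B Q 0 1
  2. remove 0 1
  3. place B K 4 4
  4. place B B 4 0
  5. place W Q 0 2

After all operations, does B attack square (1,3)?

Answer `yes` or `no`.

Op 1: place BQ@(0,1)
Op 2: remove (0,1)
Op 3: place BK@(4,4)
Op 4: place BB@(4,0)
Op 5: place WQ@(0,2)
Per-piece attacks for B:
  BB@(4,0): attacks (3,1) (2,2) (1,3) (0,4)
  BK@(4,4): attacks (4,3) (3,4) (3,3)
B attacks (1,3): yes

Answer: yes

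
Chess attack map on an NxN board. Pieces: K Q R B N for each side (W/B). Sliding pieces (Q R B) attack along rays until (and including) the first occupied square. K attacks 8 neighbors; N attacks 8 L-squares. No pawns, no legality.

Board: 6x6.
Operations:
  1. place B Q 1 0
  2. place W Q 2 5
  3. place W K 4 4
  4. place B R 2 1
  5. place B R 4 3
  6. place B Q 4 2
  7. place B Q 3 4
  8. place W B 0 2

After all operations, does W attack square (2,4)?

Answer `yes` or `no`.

Op 1: place BQ@(1,0)
Op 2: place WQ@(2,5)
Op 3: place WK@(4,4)
Op 4: place BR@(2,1)
Op 5: place BR@(4,3)
Op 6: place BQ@(4,2)
Op 7: place BQ@(3,4)
Op 8: place WB@(0,2)
Per-piece attacks for W:
  WB@(0,2): attacks (1,3) (2,4) (3,5) (1,1) (2,0)
  WQ@(2,5): attacks (2,4) (2,3) (2,2) (2,1) (3,5) (4,5) (5,5) (1,5) (0,5) (3,4) (1,4) (0,3) [ray(0,-1) blocked at (2,1); ray(1,-1) blocked at (3,4)]
  WK@(4,4): attacks (4,5) (4,3) (5,4) (3,4) (5,5) (5,3) (3,5) (3,3)
W attacks (2,4): yes

Answer: yes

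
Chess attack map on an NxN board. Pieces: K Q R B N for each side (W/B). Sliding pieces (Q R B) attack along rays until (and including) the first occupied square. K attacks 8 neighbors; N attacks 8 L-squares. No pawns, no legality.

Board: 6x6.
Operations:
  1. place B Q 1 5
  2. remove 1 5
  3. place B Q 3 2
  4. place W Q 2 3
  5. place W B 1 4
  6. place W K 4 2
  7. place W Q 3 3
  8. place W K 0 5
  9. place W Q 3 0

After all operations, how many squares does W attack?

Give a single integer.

Op 1: place BQ@(1,5)
Op 2: remove (1,5)
Op 3: place BQ@(3,2)
Op 4: place WQ@(2,3)
Op 5: place WB@(1,4)
Op 6: place WK@(4,2)
Op 7: place WQ@(3,3)
Op 8: place WK@(0,5)
Op 9: place WQ@(3,0)
Per-piece attacks for W:
  WK@(0,5): attacks (0,4) (1,5) (1,4)
  WB@(1,4): attacks (2,5) (2,3) (0,5) (0,3) [ray(1,-1) blocked at (2,3); ray(-1,1) blocked at (0,5)]
  WQ@(2,3): attacks (2,4) (2,5) (2,2) (2,1) (2,0) (3,3) (1,3) (0,3) (3,4) (4,5) (3,2) (1,4) (1,2) (0,1) [ray(1,0) blocked at (3,3); ray(1,-1) blocked at (3,2); ray(-1,1) blocked at (1,4)]
  WQ@(3,0): attacks (3,1) (3,2) (4,0) (5,0) (2,0) (1,0) (0,0) (4,1) (5,2) (2,1) (1,2) (0,3) [ray(0,1) blocked at (3,2)]
  WQ@(3,3): attacks (3,4) (3,5) (3,2) (4,3) (5,3) (2,3) (4,4) (5,5) (4,2) (2,4) (1,5) (2,2) (1,1) (0,0) [ray(0,-1) blocked at (3,2); ray(-1,0) blocked at (2,3); ray(1,-1) blocked at (4,2)]
  WK@(4,2): attacks (4,3) (4,1) (5,2) (3,2) (5,3) (5,1) (3,3) (3,1)
Union (33 distinct): (0,0) (0,1) (0,3) (0,4) (0,5) (1,0) (1,1) (1,2) (1,3) (1,4) (1,5) (2,0) (2,1) (2,2) (2,3) (2,4) (2,5) (3,1) (3,2) (3,3) (3,4) (3,5) (4,0) (4,1) (4,2) (4,3) (4,4) (4,5) (5,0) (5,1) (5,2) (5,3) (5,5)

Answer: 33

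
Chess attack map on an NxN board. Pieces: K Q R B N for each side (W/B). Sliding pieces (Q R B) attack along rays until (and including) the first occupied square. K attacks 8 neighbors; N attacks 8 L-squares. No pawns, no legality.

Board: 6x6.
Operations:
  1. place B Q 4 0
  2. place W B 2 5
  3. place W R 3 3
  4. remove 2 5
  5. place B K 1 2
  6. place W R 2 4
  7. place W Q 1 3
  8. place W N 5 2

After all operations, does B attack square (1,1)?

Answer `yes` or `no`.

Answer: yes

Derivation:
Op 1: place BQ@(4,0)
Op 2: place WB@(2,5)
Op 3: place WR@(3,3)
Op 4: remove (2,5)
Op 5: place BK@(1,2)
Op 6: place WR@(2,4)
Op 7: place WQ@(1,3)
Op 8: place WN@(5,2)
Per-piece attacks for B:
  BK@(1,2): attacks (1,3) (1,1) (2,2) (0,2) (2,3) (2,1) (0,3) (0,1)
  BQ@(4,0): attacks (4,1) (4,2) (4,3) (4,4) (4,5) (5,0) (3,0) (2,0) (1,0) (0,0) (5,1) (3,1) (2,2) (1,3) [ray(-1,1) blocked at (1,3)]
B attacks (1,1): yes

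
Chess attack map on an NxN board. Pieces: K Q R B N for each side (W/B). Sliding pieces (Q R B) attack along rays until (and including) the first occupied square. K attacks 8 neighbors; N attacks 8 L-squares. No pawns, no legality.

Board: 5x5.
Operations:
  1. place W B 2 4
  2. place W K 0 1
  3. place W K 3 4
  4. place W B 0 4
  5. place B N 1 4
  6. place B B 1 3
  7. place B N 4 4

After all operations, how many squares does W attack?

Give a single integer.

Answer: 12

Derivation:
Op 1: place WB@(2,4)
Op 2: place WK@(0,1)
Op 3: place WK@(3,4)
Op 4: place WB@(0,4)
Op 5: place BN@(1,4)
Op 6: place BB@(1,3)
Op 7: place BN@(4,4)
Per-piece attacks for W:
  WK@(0,1): attacks (0,2) (0,0) (1,1) (1,2) (1,0)
  WB@(0,4): attacks (1,3) [ray(1,-1) blocked at (1,3)]
  WB@(2,4): attacks (3,3) (4,2) (1,3) [ray(-1,-1) blocked at (1,3)]
  WK@(3,4): attacks (3,3) (4,4) (2,4) (4,3) (2,3)
Union (12 distinct): (0,0) (0,2) (1,0) (1,1) (1,2) (1,3) (2,3) (2,4) (3,3) (4,2) (4,3) (4,4)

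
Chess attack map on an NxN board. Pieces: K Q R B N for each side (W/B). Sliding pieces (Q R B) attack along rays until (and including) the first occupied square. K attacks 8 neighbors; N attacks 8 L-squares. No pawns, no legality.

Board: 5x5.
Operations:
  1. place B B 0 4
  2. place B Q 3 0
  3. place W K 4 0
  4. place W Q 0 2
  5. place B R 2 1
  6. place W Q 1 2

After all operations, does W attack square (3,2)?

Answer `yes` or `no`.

Answer: yes

Derivation:
Op 1: place BB@(0,4)
Op 2: place BQ@(3,0)
Op 3: place WK@(4,0)
Op 4: place WQ@(0,2)
Op 5: place BR@(2,1)
Op 6: place WQ@(1,2)
Per-piece attacks for W:
  WQ@(0,2): attacks (0,3) (0,4) (0,1) (0,0) (1,2) (1,3) (2,4) (1,1) (2,0) [ray(0,1) blocked at (0,4); ray(1,0) blocked at (1,2)]
  WQ@(1,2): attacks (1,3) (1,4) (1,1) (1,0) (2,2) (3,2) (4,2) (0,2) (2,3) (3,4) (2,1) (0,3) (0,1) [ray(-1,0) blocked at (0,2); ray(1,-1) blocked at (2,1)]
  WK@(4,0): attacks (4,1) (3,0) (3,1)
W attacks (3,2): yes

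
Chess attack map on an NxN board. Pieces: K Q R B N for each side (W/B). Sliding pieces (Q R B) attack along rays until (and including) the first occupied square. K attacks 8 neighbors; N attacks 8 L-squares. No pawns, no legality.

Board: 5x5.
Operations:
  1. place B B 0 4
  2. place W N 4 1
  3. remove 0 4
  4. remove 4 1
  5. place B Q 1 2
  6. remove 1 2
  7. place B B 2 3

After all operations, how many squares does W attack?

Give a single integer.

Op 1: place BB@(0,4)
Op 2: place WN@(4,1)
Op 3: remove (0,4)
Op 4: remove (4,1)
Op 5: place BQ@(1,2)
Op 6: remove (1,2)
Op 7: place BB@(2,3)
Per-piece attacks for W:
Union (0 distinct): (none)

Answer: 0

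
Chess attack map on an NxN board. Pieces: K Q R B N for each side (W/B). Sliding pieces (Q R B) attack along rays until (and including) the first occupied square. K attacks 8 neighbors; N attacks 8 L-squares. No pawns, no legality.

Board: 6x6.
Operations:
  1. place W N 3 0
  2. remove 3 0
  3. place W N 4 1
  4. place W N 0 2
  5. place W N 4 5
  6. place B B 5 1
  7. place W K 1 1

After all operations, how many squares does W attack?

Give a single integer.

Op 1: place WN@(3,0)
Op 2: remove (3,0)
Op 3: place WN@(4,1)
Op 4: place WN@(0,2)
Op 5: place WN@(4,5)
Op 6: place BB@(5,1)
Op 7: place WK@(1,1)
Per-piece attacks for W:
  WN@(0,2): attacks (1,4) (2,3) (1,0) (2,1)
  WK@(1,1): attacks (1,2) (1,0) (2,1) (0,1) (2,2) (2,0) (0,2) (0,0)
  WN@(4,1): attacks (5,3) (3,3) (2,2) (2,0)
  WN@(4,5): attacks (5,3) (3,3) (2,4)
Union (13 distinct): (0,0) (0,1) (0,2) (1,0) (1,2) (1,4) (2,0) (2,1) (2,2) (2,3) (2,4) (3,3) (5,3)

Answer: 13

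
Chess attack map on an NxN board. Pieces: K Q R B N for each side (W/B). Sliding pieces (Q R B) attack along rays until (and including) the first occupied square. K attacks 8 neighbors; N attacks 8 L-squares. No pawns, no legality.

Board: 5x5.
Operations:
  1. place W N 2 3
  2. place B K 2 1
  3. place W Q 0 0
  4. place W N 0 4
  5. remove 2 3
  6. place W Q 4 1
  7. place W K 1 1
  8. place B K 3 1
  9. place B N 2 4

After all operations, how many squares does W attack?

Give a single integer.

Op 1: place WN@(2,3)
Op 2: place BK@(2,1)
Op 3: place WQ@(0,0)
Op 4: place WN@(0,4)
Op 5: remove (2,3)
Op 6: place WQ@(4,1)
Op 7: place WK@(1,1)
Op 8: place BK@(3,1)
Op 9: place BN@(2,4)
Per-piece attacks for W:
  WQ@(0,0): attacks (0,1) (0,2) (0,3) (0,4) (1,0) (2,0) (3,0) (4,0) (1,1) [ray(0,1) blocked at (0,4); ray(1,1) blocked at (1,1)]
  WN@(0,4): attacks (1,2) (2,3)
  WK@(1,1): attacks (1,2) (1,0) (2,1) (0,1) (2,2) (2,0) (0,2) (0,0)
  WQ@(4,1): attacks (4,2) (4,3) (4,4) (4,0) (3,1) (3,2) (2,3) (1,4) (3,0) [ray(-1,0) blocked at (3,1)]
Union (20 distinct): (0,0) (0,1) (0,2) (0,3) (0,4) (1,0) (1,1) (1,2) (1,4) (2,0) (2,1) (2,2) (2,3) (3,0) (3,1) (3,2) (4,0) (4,2) (4,3) (4,4)

Answer: 20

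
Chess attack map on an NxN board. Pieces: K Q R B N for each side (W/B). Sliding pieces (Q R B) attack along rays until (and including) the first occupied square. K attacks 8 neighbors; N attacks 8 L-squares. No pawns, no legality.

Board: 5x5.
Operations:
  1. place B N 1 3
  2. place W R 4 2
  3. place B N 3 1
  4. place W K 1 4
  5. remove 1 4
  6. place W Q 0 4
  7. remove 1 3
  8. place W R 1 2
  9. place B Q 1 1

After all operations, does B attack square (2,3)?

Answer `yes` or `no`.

Answer: yes

Derivation:
Op 1: place BN@(1,3)
Op 2: place WR@(4,2)
Op 3: place BN@(3,1)
Op 4: place WK@(1,4)
Op 5: remove (1,4)
Op 6: place WQ@(0,4)
Op 7: remove (1,3)
Op 8: place WR@(1,2)
Op 9: place BQ@(1,1)
Per-piece attacks for B:
  BQ@(1,1): attacks (1,2) (1,0) (2,1) (3,1) (0,1) (2,2) (3,3) (4,4) (2,0) (0,2) (0,0) [ray(0,1) blocked at (1,2); ray(1,0) blocked at (3,1)]
  BN@(3,1): attacks (4,3) (2,3) (1,2) (1,0)
B attacks (2,3): yes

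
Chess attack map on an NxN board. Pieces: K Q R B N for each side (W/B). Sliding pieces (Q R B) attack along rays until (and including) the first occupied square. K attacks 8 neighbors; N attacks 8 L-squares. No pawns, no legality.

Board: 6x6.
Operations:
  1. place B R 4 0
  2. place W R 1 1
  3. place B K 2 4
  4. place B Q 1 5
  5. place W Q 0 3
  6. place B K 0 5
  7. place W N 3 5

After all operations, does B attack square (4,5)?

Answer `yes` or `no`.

Answer: yes

Derivation:
Op 1: place BR@(4,0)
Op 2: place WR@(1,1)
Op 3: place BK@(2,4)
Op 4: place BQ@(1,5)
Op 5: place WQ@(0,3)
Op 6: place BK@(0,5)
Op 7: place WN@(3,5)
Per-piece attacks for B:
  BK@(0,5): attacks (0,4) (1,5) (1,4)
  BQ@(1,5): attacks (1,4) (1,3) (1,2) (1,1) (2,5) (3,5) (0,5) (2,4) (0,4) [ray(0,-1) blocked at (1,1); ray(1,0) blocked at (3,5); ray(-1,0) blocked at (0,5); ray(1,-1) blocked at (2,4)]
  BK@(2,4): attacks (2,5) (2,3) (3,4) (1,4) (3,5) (3,3) (1,5) (1,3)
  BR@(4,0): attacks (4,1) (4,2) (4,3) (4,4) (4,5) (5,0) (3,0) (2,0) (1,0) (0,0)
B attacks (4,5): yes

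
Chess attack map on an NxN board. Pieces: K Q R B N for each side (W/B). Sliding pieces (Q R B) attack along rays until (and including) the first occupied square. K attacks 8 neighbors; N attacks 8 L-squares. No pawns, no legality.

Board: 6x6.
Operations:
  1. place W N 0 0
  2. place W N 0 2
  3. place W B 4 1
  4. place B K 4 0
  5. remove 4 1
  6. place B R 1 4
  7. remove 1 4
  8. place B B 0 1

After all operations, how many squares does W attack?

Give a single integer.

Answer: 5

Derivation:
Op 1: place WN@(0,0)
Op 2: place WN@(0,2)
Op 3: place WB@(4,1)
Op 4: place BK@(4,0)
Op 5: remove (4,1)
Op 6: place BR@(1,4)
Op 7: remove (1,4)
Op 8: place BB@(0,1)
Per-piece attacks for W:
  WN@(0,0): attacks (1,2) (2,1)
  WN@(0,2): attacks (1,4) (2,3) (1,0) (2,1)
Union (5 distinct): (1,0) (1,2) (1,4) (2,1) (2,3)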